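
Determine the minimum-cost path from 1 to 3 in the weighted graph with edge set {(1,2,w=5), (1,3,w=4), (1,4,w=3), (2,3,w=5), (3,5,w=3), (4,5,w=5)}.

Step 1: Build adjacency list with weights:
  1: 2(w=5), 3(w=4), 4(w=3)
  2: 1(w=5), 3(w=5)
  3: 1(w=4), 2(w=5), 5(w=3)
  4: 1(w=3), 5(w=5)
  5: 3(w=3), 4(w=5)

Step 2: Apply Dijkstra's algorithm from vertex 1:
  Visit vertex 1 (distance=0)
    Update dist[2] = 5
    Update dist[3] = 4
    Update dist[4] = 3
  Visit vertex 4 (distance=3)
    Update dist[5] = 8
  Visit vertex 3 (distance=4)
    Update dist[5] = 7

Step 3: Shortest path: 1 -> 3
Total weight: 4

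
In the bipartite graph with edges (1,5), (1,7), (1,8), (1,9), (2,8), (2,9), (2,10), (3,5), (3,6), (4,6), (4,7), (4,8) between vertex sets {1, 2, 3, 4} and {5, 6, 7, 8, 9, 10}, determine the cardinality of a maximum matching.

Step 1: List the neighbors of each left vertex:
  1: 5, 7, 8, 9
  2: 8, 9, 10
  3: 5, 6
  4: 6, 7, 8

Step 2: Greedily match left vertices, then look for augmenting paths:
  Match 1 -- 5
  Match 2 -- 8
  Match 3 -- 6
  Match 4 -- 7
  No augmenting path remains.

Step 3: Verify this is maximum:
  Matching size 4 = min(|L|, |R|) = min(4, 6), which is an upper bound, so this matching is maximum.

Maximum matching: {(1,5), (2,8), (3,6), (4,7)}
Size: 4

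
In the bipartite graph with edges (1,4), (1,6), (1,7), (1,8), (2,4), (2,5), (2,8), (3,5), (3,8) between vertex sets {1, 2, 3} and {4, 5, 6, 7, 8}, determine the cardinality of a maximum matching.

Step 1: List the neighbors of each left vertex:
  1: 4, 6, 7, 8
  2: 4, 5, 8
  3: 5, 8

Step 2: Greedily match left vertices, then look for augmenting paths:
  Match 1 -- 4
  Match 2 -- 5
  Match 3 -- 8
  No augmenting path remains.

Step 3: Verify this is maximum:
  Matching size 3 = min(|L|, |R|) = min(3, 5), which is an upper bound, so this matching is maximum.

Maximum matching: {(1,4), (2,5), (3,8)}
Size: 3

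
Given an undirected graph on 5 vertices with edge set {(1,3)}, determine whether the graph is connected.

Step 1: Build adjacency list from edges:
  1: 3
  2: (none)
  3: 1
  4: (none)
  5: (none)

Step 2: Run BFS/DFS from vertex 1:
  Visited: {1, 3}
  Reached 2 of 5 vertices

Step 3: Only 2 of 5 vertices reached. Graph is disconnected.
Connected components: {1, 3}, {2}, {4}, {5}
Answer: No, the graph is not connected (4 components).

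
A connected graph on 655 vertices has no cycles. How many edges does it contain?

A tree on n vertices always has exactly n - 1 edges.
For n = 655: edges = 655 - 1 = 654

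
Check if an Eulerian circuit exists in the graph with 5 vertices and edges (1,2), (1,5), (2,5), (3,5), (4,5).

Step 1: Find the degree of each vertex:
  deg(1) = 2
  deg(2) = 2
  deg(3) = 1
  deg(4) = 1
  deg(5) = 4

Step 2: Count vertices with odd degree:
  Odd-degree vertices: 3, 4 (2 total)

Step 3: Apply Euler's theorem:
  - Eulerian circuit exists iff graph is connected and all vertices have even degree
  - Eulerian path exists iff graph is connected and has 0 or 2 odd-degree vertices

Graph is connected with exactly 2 odd-degree vertices (3, 4).
Eulerian path exists (starting and ending at the odd-degree vertices), but no Eulerian circuit.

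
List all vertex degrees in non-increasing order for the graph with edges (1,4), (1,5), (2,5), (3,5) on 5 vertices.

Step 1: Count edges incident to each vertex:
  deg(1) = 2 (neighbors: 4, 5)
  deg(2) = 1 (neighbors: 5)
  deg(3) = 1 (neighbors: 5)
  deg(4) = 1 (neighbors: 1)
  deg(5) = 3 (neighbors: 1, 2, 3)

Step 2: Sort degrees in non-increasing order:
  Degrees: [2, 1, 1, 1, 3] -> sorted: [3, 2, 1, 1, 1]

Degree sequence: [3, 2, 1, 1, 1]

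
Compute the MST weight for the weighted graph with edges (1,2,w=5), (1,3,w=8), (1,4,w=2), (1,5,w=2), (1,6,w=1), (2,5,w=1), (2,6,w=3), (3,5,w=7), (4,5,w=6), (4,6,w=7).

Apply Kruskal's algorithm (sort edges by weight, add if no cycle):

Sorted edges by weight:
  (1,6) w=1
  (2,5) w=1
  (1,4) w=2
  (1,5) w=2
  (2,6) w=3
  (1,2) w=5
  (4,5) w=6
  (3,5) w=7
  (4,6) w=7
  (1,3) w=8

Add edge (1,6) w=1 -- no cycle. Running total: 1
Add edge (2,5) w=1 -- no cycle. Running total: 2
Add edge (1,4) w=2 -- no cycle. Running total: 4
Add edge (1,5) w=2 -- no cycle. Running total: 6
Skip edge (2,6) w=3 -- would create cycle
Skip edge (1,2) w=5 -- would create cycle
Skip edge (4,5) w=6 -- would create cycle
Add edge (3,5) w=7 -- no cycle. Running total: 13

MST edges: (1,6,w=1), (2,5,w=1), (1,4,w=2), (1,5,w=2), (3,5,w=7)
Total MST weight: 1 + 1 + 2 + 2 + 7 = 13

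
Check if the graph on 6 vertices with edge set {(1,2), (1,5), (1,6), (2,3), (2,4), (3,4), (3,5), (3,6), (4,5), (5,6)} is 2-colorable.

Step 1: Attempt 2-coloring using BFS:
  Start at vertex 1, assign color 0
  Color vertex 2 with color 1 (neighbor of 1)
  Color vertex 5 with color 1 (neighbor of 1)
  Color vertex 6 with color 1 (neighbor of 1)
  Color vertex 3 with color 0 (neighbor of 2)
  Color vertex 4 with color 0 (neighbor of 2)

Step 2: Conflict found! Vertices 5 and 6 are adjacent but have the same color.
This means the graph contains an odd cycle.

The graph is NOT bipartite.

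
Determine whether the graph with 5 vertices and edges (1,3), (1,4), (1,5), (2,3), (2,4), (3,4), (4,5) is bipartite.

Step 1: Attempt 2-coloring using BFS:
  Start at vertex 1, assign color 0
  Color vertex 3 with color 1 (neighbor of 1)
  Color vertex 4 with color 1 (neighbor of 1)
  Color vertex 5 with color 1 (neighbor of 1)
  Color vertex 2 with color 0 (neighbor of 3)

Step 2: Conflict found! Vertices 3 and 4 are adjacent but have the same color.
This means the graph contains an odd cycle.

The graph is NOT bipartite.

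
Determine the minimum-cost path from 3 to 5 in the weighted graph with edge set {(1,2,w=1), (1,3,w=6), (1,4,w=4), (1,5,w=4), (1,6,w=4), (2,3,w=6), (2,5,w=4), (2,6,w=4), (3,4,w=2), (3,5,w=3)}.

Step 1: Build adjacency list with weights:
  1: 2(w=1), 3(w=6), 4(w=4), 5(w=4), 6(w=4)
  2: 1(w=1), 3(w=6), 5(w=4), 6(w=4)
  3: 1(w=6), 2(w=6), 4(w=2), 5(w=3)
  4: 1(w=4), 3(w=2)
  5: 1(w=4), 2(w=4), 3(w=3)
  6: 1(w=4), 2(w=4)

Step 2: Apply Dijkstra's algorithm from vertex 3:
  Visit vertex 3 (distance=0)
    Update dist[1] = 6
    Update dist[2] = 6
    Update dist[4] = 2
    Update dist[5] = 3
  Visit vertex 4 (distance=2)
  Visit vertex 5 (distance=3)

Step 3: Shortest path: 3 -> 5
Total weight: 3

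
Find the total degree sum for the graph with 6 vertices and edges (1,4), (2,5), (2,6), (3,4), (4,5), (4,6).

Step 1: Count edges incident to each vertex:
  deg(1) = 1 (neighbors: 4)
  deg(2) = 2 (neighbors: 5, 6)
  deg(3) = 1 (neighbors: 4)
  deg(4) = 4 (neighbors: 1, 3, 5, 6)
  deg(5) = 2 (neighbors: 2, 4)
  deg(6) = 2 (neighbors: 2, 4)

Step 2: Sum all degrees:
  1 + 2 + 1 + 4 + 2 + 2 = 12

Verification: sum of degrees = 2 * |E| = 2 * 6 = 12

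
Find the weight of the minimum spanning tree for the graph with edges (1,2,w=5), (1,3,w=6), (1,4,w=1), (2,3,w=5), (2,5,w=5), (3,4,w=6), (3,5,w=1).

Apply Kruskal's algorithm (sort edges by weight, add if no cycle):

Sorted edges by weight:
  (1,4) w=1
  (3,5) w=1
  (1,2) w=5
  (2,3) w=5
  (2,5) w=5
  (1,3) w=6
  (3,4) w=6

Add edge (1,4) w=1 -- no cycle. Running total: 1
Add edge (3,5) w=1 -- no cycle. Running total: 2
Add edge (1,2) w=5 -- no cycle. Running total: 7
Add edge (2,3) w=5 -- no cycle. Running total: 12

MST edges: (1,4,w=1), (3,5,w=1), (1,2,w=5), (2,3,w=5)
Total MST weight: 1 + 1 + 5 + 5 = 12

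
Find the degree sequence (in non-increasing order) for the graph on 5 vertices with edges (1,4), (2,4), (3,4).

Step 1: Count edges incident to each vertex:
  deg(1) = 1 (neighbors: 4)
  deg(2) = 1 (neighbors: 4)
  deg(3) = 1 (neighbors: 4)
  deg(4) = 3 (neighbors: 1, 2, 3)
  deg(5) = 0 (neighbors: none)

Step 2: Sort degrees in non-increasing order:
  Degrees: [1, 1, 1, 3, 0] -> sorted: [3, 1, 1, 1, 0]

Degree sequence: [3, 1, 1, 1, 0]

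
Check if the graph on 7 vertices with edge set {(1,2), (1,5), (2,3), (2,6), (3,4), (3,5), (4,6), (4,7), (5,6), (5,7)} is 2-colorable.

Step 1: Attempt 2-coloring using BFS:
  Start at vertex 1, assign color 0
  Color vertex 2 with color 1 (neighbor of 1)
  Color vertex 5 with color 1 (neighbor of 1)
  Color vertex 3 with color 0 (neighbor of 2)
  Color vertex 6 with color 0 (neighbor of 2)
  Color vertex 7 with color 0 (neighbor of 5)
  Color vertex 4 with color 1 (neighbor of 3)

Step 2: 2-coloring succeeded. No conflicts found.
  Set A (color 0): {1, 3, 6, 7}
  Set B (color 1): {2, 4, 5}

The graph is bipartite with partition {1, 3, 6, 7}, {2, 4, 5}.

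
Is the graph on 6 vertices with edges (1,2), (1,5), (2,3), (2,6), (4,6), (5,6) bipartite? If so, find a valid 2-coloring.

Step 1: Attempt 2-coloring using BFS:
  Start at vertex 1, assign color 0
  Color vertex 2 with color 1 (neighbor of 1)
  Color vertex 5 with color 1 (neighbor of 1)
  Color vertex 3 with color 0 (neighbor of 2)
  Color vertex 6 with color 0 (neighbor of 2)
  Color vertex 4 with color 1 (neighbor of 6)

Step 2: 2-coloring succeeded. No conflicts found.
  Set A (color 0): {1, 3, 6}
  Set B (color 1): {2, 4, 5}

The graph is bipartite with partition {1, 3, 6}, {2, 4, 5}.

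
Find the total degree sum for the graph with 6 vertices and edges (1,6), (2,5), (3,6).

Step 1: Count edges incident to each vertex:
  deg(1) = 1 (neighbors: 6)
  deg(2) = 1 (neighbors: 5)
  deg(3) = 1 (neighbors: 6)
  deg(4) = 0 (neighbors: none)
  deg(5) = 1 (neighbors: 2)
  deg(6) = 2 (neighbors: 1, 3)

Step 2: Sum all degrees:
  1 + 1 + 1 + 0 + 1 + 2 = 6

Verification: sum of degrees = 2 * |E| = 2 * 3 = 6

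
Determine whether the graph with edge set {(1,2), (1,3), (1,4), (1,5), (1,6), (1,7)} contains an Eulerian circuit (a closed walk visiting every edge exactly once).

Step 1: Find the degree of each vertex:
  deg(1) = 6
  deg(2) = 1
  deg(3) = 1
  deg(4) = 1
  deg(5) = 1
  deg(6) = 1
  deg(7) = 1

Step 2: Count vertices with odd degree:
  Odd-degree vertices: 2, 3, 4, 5, 6, 7 (6 total)

Step 3: Apply Euler's theorem:
  - Eulerian circuit exists iff graph is connected and all vertices have even degree
  - Eulerian path exists iff graph is connected and has 0 or 2 odd-degree vertices

Graph has 6 odd-degree vertices (need 0 or 2).
Neither Eulerian path nor Eulerian circuit exists.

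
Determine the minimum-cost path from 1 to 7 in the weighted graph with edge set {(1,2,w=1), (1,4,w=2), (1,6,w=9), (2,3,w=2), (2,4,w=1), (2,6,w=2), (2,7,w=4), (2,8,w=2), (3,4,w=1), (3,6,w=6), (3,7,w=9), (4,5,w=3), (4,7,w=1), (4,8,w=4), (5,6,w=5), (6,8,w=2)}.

Step 1: Build adjacency list with weights:
  1: 2(w=1), 4(w=2), 6(w=9)
  2: 1(w=1), 3(w=2), 4(w=1), 6(w=2), 7(w=4), 8(w=2)
  3: 2(w=2), 4(w=1), 6(w=6), 7(w=9)
  4: 1(w=2), 2(w=1), 3(w=1), 5(w=3), 7(w=1), 8(w=4)
  5: 4(w=3), 6(w=5)
  6: 1(w=9), 2(w=2), 3(w=6), 5(w=5), 8(w=2)
  7: 2(w=4), 3(w=9), 4(w=1)
  8: 2(w=2), 4(w=4), 6(w=2)

Step 2: Apply Dijkstra's algorithm from vertex 1:
  Visit vertex 1 (distance=0)
    Update dist[2] = 1
    Update dist[4] = 2
    Update dist[6] = 9
  Visit vertex 2 (distance=1)
    Update dist[3] = 3
    Update dist[6] = 3
    Update dist[7] = 5
    Update dist[8] = 3
  Visit vertex 4 (distance=2)
    Update dist[5] = 5
    Update dist[7] = 3
  Visit vertex 3 (distance=3)
  Visit vertex 6 (distance=3)
  Visit vertex 7 (distance=3)

Step 3: Shortest path: 1 -> 4 -> 7
Total weight: 2 + 1 = 3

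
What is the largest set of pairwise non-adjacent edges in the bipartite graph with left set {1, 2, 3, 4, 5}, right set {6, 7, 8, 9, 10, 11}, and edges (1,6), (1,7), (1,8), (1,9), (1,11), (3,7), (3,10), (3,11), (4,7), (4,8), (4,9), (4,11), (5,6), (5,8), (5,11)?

Step 1: List the neighbors of each left vertex:
  1: 6, 7, 8, 9, 11
  2: (none)
  3: 7, 10, 11
  4: 7, 8, 9, 11
  5: 6, 8, 11

Step 2: Greedily match left vertices, then look for augmenting paths:
  Match 1 -- 6
  Match 3 -- 7
  Match 4 -- 8
  Match 5 -- 11
  No augmenting path remains.

Step 3: Verify this is maximum:
  Matching has size 4. The vertex set {1, 3, 4, 5} covers every edge and has size 4; any matching has at most one edge per cover vertex, so 4 is maximum (König's theorem).

Maximum matching: {(1,6), (3,7), (4,8), (5,11)}
Size: 4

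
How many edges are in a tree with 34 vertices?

A tree on n vertices always has exactly n - 1 edges.
For n = 34: edges = 34 - 1 = 33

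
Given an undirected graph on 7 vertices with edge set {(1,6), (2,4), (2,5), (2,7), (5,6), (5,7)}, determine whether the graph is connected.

Step 1: Build adjacency list from edges:
  1: 6
  2: 4, 5, 7
  3: (none)
  4: 2
  5: 2, 6, 7
  6: 1, 5
  7: 2, 5

Step 2: Run BFS/DFS from vertex 1:
  Visited: {1, 6, 5, 2, 7, 4}
  Reached 6 of 7 vertices

Step 3: Only 6 of 7 vertices reached. Graph is disconnected.
Connected components: {1, 2, 4, 5, 6, 7}, {3}
Answer: No, the graph is not connected (2 components).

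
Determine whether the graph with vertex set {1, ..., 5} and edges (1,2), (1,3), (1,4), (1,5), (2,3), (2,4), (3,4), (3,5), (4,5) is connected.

Step 1: Build adjacency list from edges:
  1: 2, 3, 4, 5
  2: 1, 3, 4
  3: 1, 2, 4, 5
  4: 1, 2, 3, 5
  5: 1, 3, 4

Step 2: Run BFS/DFS from vertex 1:
  Visited: {1, 2, 3, 4, 5}
  Reached 5 of 5 vertices

Step 3: All 5 vertices reached from vertex 1, so the graph is connected.
Answer: Yes, the graph is connected.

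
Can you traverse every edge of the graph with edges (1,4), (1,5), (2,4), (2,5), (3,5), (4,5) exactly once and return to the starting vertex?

Step 1: Find the degree of each vertex:
  deg(1) = 2
  deg(2) = 2
  deg(3) = 1
  deg(4) = 3
  deg(5) = 4

Step 2: Count vertices with odd degree:
  Odd-degree vertices: 3, 4 (2 total)

Step 3: Apply Euler's theorem:
  - Eulerian circuit exists iff graph is connected and all vertices have even degree
  - Eulerian path exists iff graph is connected and has 0 or 2 odd-degree vertices

Graph is connected with exactly 2 odd-degree vertices (3, 4).
Eulerian path exists (starting and ending at the odd-degree vertices), but no Eulerian circuit.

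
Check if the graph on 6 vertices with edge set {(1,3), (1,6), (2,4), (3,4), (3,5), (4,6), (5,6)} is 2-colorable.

Step 1: Attempt 2-coloring using BFS:
  Start at vertex 1, assign color 0
  Color vertex 3 with color 1 (neighbor of 1)
  Color vertex 6 with color 1 (neighbor of 1)
  Color vertex 4 with color 0 (neighbor of 3)
  Color vertex 5 with color 0 (neighbor of 3)
  Color vertex 2 with color 1 (neighbor of 4)

Step 2: 2-coloring succeeded. No conflicts found.
  Set A (color 0): {1, 4, 5}
  Set B (color 1): {2, 3, 6}

The graph is bipartite with partition {1, 4, 5}, {2, 3, 6}.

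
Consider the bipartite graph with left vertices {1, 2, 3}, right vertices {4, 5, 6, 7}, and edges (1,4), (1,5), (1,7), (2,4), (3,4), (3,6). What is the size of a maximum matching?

Step 1: List the neighbors of each left vertex:
  1: 4, 5, 7
  2: 4
  3: 4, 6

Step 2: Greedily match left vertices, then look for augmenting paths:
  Match 1 -- 5
  Match 2 -- 4
  Match 3 -- 6
  No augmenting path remains.

Step 3: Verify this is maximum:
  Matching size 3 = min(|L|, |R|) = min(3, 4), which is an upper bound, so this matching is maximum.

Maximum matching: {(1,5), (2,4), (3,6)}
Size: 3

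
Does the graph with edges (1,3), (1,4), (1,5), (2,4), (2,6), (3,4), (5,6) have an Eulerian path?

Step 1: Find the degree of each vertex:
  deg(1) = 3
  deg(2) = 2
  deg(3) = 2
  deg(4) = 3
  deg(5) = 2
  deg(6) = 2

Step 2: Count vertices with odd degree:
  Odd-degree vertices: 1, 4 (2 total)

Step 3: Apply Euler's theorem:
  - Eulerian circuit exists iff graph is connected and all vertices have even degree
  - Eulerian path exists iff graph is connected and has 0 or 2 odd-degree vertices

Graph is connected with exactly 2 odd-degree vertices (1, 4).
Eulerian path exists (starting and ending at the odd-degree vertices), but no Eulerian circuit.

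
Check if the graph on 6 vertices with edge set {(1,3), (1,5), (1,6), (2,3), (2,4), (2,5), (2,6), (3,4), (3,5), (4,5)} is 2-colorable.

Step 1: Attempt 2-coloring using BFS:
  Start at vertex 1, assign color 0
  Color vertex 3 with color 1 (neighbor of 1)
  Color vertex 5 with color 1 (neighbor of 1)
  Color vertex 6 with color 1 (neighbor of 1)
  Color vertex 2 with color 0 (neighbor of 3)
  Color vertex 4 with color 0 (neighbor of 3)

Step 2: Conflict found! Vertices 3 and 5 are adjacent but have the same color.
This means the graph contains an odd cycle.

The graph is NOT bipartite.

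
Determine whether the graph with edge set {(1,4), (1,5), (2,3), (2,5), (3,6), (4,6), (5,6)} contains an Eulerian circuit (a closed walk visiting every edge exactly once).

Step 1: Find the degree of each vertex:
  deg(1) = 2
  deg(2) = 2
  deg(3) = 2
  deg(4) = 2
  deg(5) = 3
  deg(6) = 3

Step 2: Count vertices with odd degree:
  Odd-degree vertices: 5, 6 (2 total)

Step 3: Apply Euler's theorem:
  - Eulerian circuit exists iff graph is connected and all vertices have even degree
  - Eulerian path exists iff graph is connected and has 0 or 2 odd-degree vertices

Graph is connected with exactly 2 odd-degree vertices (5, 6).
Eulerian path exists (starting and ending at the odd-degree vertices), but no Eulerian circuit.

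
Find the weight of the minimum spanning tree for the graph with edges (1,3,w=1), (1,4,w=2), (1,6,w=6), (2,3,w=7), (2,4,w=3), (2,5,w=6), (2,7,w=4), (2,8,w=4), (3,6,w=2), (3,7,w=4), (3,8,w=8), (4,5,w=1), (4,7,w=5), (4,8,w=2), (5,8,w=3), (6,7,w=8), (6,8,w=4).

Apply Kruskal's algorithm (sort edges by weight, add if no cycle):

Sorted edges by weight:
  (1,3) w=1
  (4,5) w=1
  (1,4) w=2
  (3,6) w=2
  (4,8) w=2
  (2,4) w=3
  (5,8) w=3
  (2,7) w=4
  (2,8) w=4
  (3,7) w=4
  (6,8) w=4
  (4,7) w=5
  (1,6) w=6
  (2,5) w=6
  (2,3) w=7
  (3,8) w=8
  (6,7) w=8

Add edge (1,3) w=1 -- no cycle. Running total: 1
Add edge (4,5) w=1 -- no cycle. Running total: 2
Add edge (1,4) w=2 -- no cycle. Running total: 4
Add edge (3,6) w=2 -- no cycle. Running total: 6
Add edge (4,8) w=2 -- no cycle. Running total: 8
Add edge (2,4) w=3 -- no cycle. Running total: 11
Skip edge (5,8) w=3 -- would create cycle
Add edge (2,7) w=4 -- no cycle. Running total: 15

MST edges: (1,3,w=1), (4,5,w=1), (1,4,w=2), (3,6,w=2), (4,8,w=2), (2,4,w=3), (2,7,w=4)
Total MST weight: 1 + 1 + 2 + 2 + 2 + 3 + 4 = 15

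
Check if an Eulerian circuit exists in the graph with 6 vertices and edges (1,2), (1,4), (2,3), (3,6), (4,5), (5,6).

Step 1: Find the degree of each vertex:
  deg(1) = 2
  deg(2) = 2
  deg(3) = 2
  deg(4) = 2
  deg(5) = 2
  deg(6) = 2

Step 2: Count vertices with odd degree:
  All vertices have even degree (0 odd-degree vertices)

Step 3: Apply Euler's theorem:
  - Eulerian circuit exists iff graph is connected and all vertices have even degree
  - Eulerian path exists iff graph is connected and has 0 or 2 odd-degree vertices

Graph is connected with 0 odd-degree vertices.
Both Eulerian circuit and Eulerian path exist.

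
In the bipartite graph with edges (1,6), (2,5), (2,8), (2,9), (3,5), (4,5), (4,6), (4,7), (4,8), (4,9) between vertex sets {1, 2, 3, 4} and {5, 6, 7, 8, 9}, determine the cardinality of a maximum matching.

Step 1: List the neighbors of each left vertex:
  1: 6
  2: 5, 8, 9
  3: 5
  4: 5, 6, 7, 8, 9

Step 2: Greedily match left vertices, then look for augmenting paths:
  Match 1 -- 6
  Match 2 -- 8
  Match 3 -- 5
  Match 4 -- 7
  No augmenting path remains.

Step 3: Verify this is maximum:
  Matching size 4 = min(|L|, |R|) = min(4, 5), which is an upper bound, so this matching is maximum.

Maximum matching: {(1,6), (2,8), (3,5), (4,7)}
Size: 4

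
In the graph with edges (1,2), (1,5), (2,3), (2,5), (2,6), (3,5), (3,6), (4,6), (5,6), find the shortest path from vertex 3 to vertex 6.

Step 1: Build adjacency list:
  1: 2, 5
  2: 1, 3, 5, 6
  3: 2, 5, 6
  4: 6
  5: 1, 2, 3, 6
  6: 2, 3, 4, 5

Step 2: BFS from vertex 3 to find shortest path to 6:
  vertex 2 reached at distance 1
  vertex 5 reached at distance 1
  vertex 6 reached at distance 1

Step 3: Shortest path: 3 -> 6
Path length: 1 edge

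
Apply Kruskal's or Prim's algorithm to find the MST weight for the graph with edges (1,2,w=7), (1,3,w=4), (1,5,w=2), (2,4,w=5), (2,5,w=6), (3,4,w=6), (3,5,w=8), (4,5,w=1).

Apply Kruskal's algorithm (sort edges by weight, add if no cycle):

Sorted edges by weight:
  (4,5) w=1
  (1,5) w=2
  (1,3) w=4
  (2,4) w=5
  (2,5) w=6
  (3,4) w=6
  (1,2) w=7
  (3,5) w=8

Add edge (4,5) w=1 -- no cycle. Running total: 1
Add edge (1,5) w=2 -- no cycle. Running total: 3
Add edge (1,3) w=4 -- no cycle. Running total: 7
Add edge (2,4) w=5 -- no cycle. Running total: 12

MST edges: (4,5,w=1), (1,5,w=2), (1,3,w=4), (2,4,w=5)
Total MST weight: 1 + 2 + 4 + 5 = 12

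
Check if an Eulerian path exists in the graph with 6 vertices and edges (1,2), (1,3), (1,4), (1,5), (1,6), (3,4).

Step 1: Find the degree of each vertex:
  deg(1) = 5
  deg(2) = 1
  deg(3) = 2
  deg(4) = 2
  deg(5) = 1
  deg(6) = 1

Step 2: Count vertices with odd degree:
  Odd-degree vertices: 1, 2, 5, 6 (4 total)

Step 3: Apply Euler's theorem:
  - Eulerian circuit exists iff graph is connected and all vertices have even degree
  - Eulerian path exists iff graph is connected and has 0 or 2 odd-degree vertices

Graph has 4 odd-degree vertices (need 0 or 2).
Neither Eulerian path nor Eulerian circuit exists.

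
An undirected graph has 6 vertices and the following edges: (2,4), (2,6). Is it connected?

Step 1: Build adjacency list from edges:
  1: (none)
  2: 4, 6
  3: (none)
  4: 2
  5: (none)
  6: 2

Step 2: Run BFS/DFS from vertex 1:
  Visited: {1}
  Reached 1 of 6 vertices

Step 3: Only 1 of 6 vertices reached. Graph is disconnected.
Connected components: {1}, {2, 4, 6}, {3}, {5}
Answer: No, the graph is not connected (4 components).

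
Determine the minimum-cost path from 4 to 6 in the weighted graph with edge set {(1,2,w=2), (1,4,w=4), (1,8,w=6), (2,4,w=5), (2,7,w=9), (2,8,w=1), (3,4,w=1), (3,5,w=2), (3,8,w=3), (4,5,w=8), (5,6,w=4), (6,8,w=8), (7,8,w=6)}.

Step 1: Build adjacency list with weights:
  1: 2(w=2), 4(w=4), 8(w=6)
  2: 1(w=2), 4(w=5), 7(w=9), 8(w=1)
  3: 4(w=1), 5(w=2), 8(w=3)
  4: 1(w=4), 2(w=5), 3(w=1), 5(w=8)
  5: 3(w=2), 4(w=8), 6(w=4)
  6: 5(w=4), 8(w=8)
  7: 2(w=9), 8(w=6)
  8: 1(w=6), 2(w=1), 3(w=3), 6(w=8), 7(w=6)

Step 2: Apply Dijkstra's algorithm from vertex 4:
  Visit vertex 4 (distance=0)
    Update dist[1] = 4
    Update dist[2] = 5
    Update dist[3] = 1
    Update dist[5] = 8
  Visit vertex 3 (distance=1)
    Update dist[5] = 3
    Update dist[8] = 4
  Visit vertex 5 (distance=3)
    Update dist[6] = 7
  Visit vertex 1 (distance=4)
  Visit vertex 8 (distance=4)
    Update dist[7] = 10
  Visit vertex 2 (distance=5)
  Visit vertex 6 (distance=7)

Step 3: Shortest path: 4 -> 3 -> 5 -> 6
Total weight: 1 + 2 + 4 = 7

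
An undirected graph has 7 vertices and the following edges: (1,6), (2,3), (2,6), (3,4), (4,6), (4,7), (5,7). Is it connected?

Step 1: Build adjacency list from edges:
  1: 6
  2: 3, 6
  3: 2, 4
  4: 3, 6, 7
  5: 7
  6: 1, 2, 4
  7: 4, 5

Step 2: Run BFS/DFS from vertex 1:
  Visited: {1, 6, 2, 4, 3, 7, 5}
  Reached 7 of 7 vertices

Step 3: All 7 vertices reached from vertex 1, so the graph is connected.
Answer: Yes, the graph is connected.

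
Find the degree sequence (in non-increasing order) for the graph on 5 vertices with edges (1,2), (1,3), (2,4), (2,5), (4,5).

Step 1: Count edges incident to each vertex:
  deg(1) = 2 (neighbors: 2, 3)
  deg(2) = 3 (neighbors: 1, 4, 5)
  deg(3) = 1 (neighbors: 1)
  deg(4) = 2 (neighbors: 2, 5)
  deg(5) = 2 (neighbors: 2, 4)

Step 2: Sort degrees in non-increasing order:
  Degrees: [2, 3, 1, 2, 2] -> sorted: [3, 2, 2, 2, 1]

Degree sequence: [3, 2, 2, 2, 1]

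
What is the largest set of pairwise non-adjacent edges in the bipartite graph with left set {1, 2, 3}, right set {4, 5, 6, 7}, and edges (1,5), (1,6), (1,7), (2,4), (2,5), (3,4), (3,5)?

Step 1: List the neighbors of each left vertex:
  1: 5, 6, 7
  2: 4, 5
  3: 4, 5

Step 2: Greedily match left vertices, then look for augmenting paths:
  Match 1 -- 6
  Match 2 -- 4
  Match 3 -- 5
  No augmenting path remains.

Step 3: Verify this is maximum:
  Matching size 3 = min(|L|, |R|) = min(3, 4), which is an upper bound, so this matching is maximum.

Maximum matching: {(1,6), (2,4), (3,5)}
Size: 3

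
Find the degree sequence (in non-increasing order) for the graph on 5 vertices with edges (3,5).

Step 1: Count edges incident to each vertex:
  deg(1) = 0 (neighbors: none)
  deg(2) = 0 (neighbors: none)
  deg(3) = 1 (neighbors: 5)
  deg(4) = 0 (neighbors: none)
  deg(5) = 1 (neighbors: 3)

Step 2: Sort degrees in non-increasing order:
  Degrees: [0, 0, 1, 0, 1] -> sorted: [1, 1, 0, 0, 0]

Degree sequence: [1, 1, 0, 0, 0]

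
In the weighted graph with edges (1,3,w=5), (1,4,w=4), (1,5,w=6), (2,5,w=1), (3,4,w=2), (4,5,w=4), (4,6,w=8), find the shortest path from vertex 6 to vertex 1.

Step 1: Build adjacency list with weights:
  1: 3(w=5), 4(w=4), 5(w=6)
  2: 5(w=1)
  3: 1(w=5), 4(w=2)
  4: 1(w=4), 3(w=2), 5(w=4), 6(w=8)
  5: 1(w=6), 2(w=1), 4(w=4)
  6: 4(w=8)

Step 2: Apply Dijkstra's algorithm from vertex 6:
  Visit vertex 6 (distance=0)
    Update dist[4] = 8
  Visit vertex 4 (distance=8)
    Update dist[1] = 12
    Update dist[3] = 10
    Update dist[5] = 12
  Visit vertex 3 (distance=10)
  Visit vertex 1 (distance=12)

Step 3: Shortest path: 6 -> 4 -> 1
Total weight: 8 + 4 = 12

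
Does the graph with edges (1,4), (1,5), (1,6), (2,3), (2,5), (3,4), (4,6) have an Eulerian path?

Step 1: Find the degree of each vertex:
  deg(1) = 3
  deg(2) = 2
  deg(3) = 2
  deg(4) = 3
  deg(5) = 2
  deg(6) = 2

Step 2: Count vertices with odd degree:
  Odd-degree vertices: 1, 4 (2 total)

Step 3: Apply Euler's theorem:
  - Eulerian circuit exists iff graph is connected and all vertices have even degree
  - Eulerian path exists iff graph is connected and has 0 or 2 odd-degree vertices

Graph is connected with exactly 2 odd-degree vertices (1, 4).
Eulerian path exists (starting and ending at the odd-degree vertices), but no Eulerian circuit.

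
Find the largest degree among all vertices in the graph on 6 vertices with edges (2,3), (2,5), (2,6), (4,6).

Step 1: Count edges incident to each vertex:
  deg(1) = 0 (neighbors: none)
  deg(2) = 3 (neighbors: 3, 5, 6)
  deg(3) = 1 (neighbors: 2)
  deg(4) = 1 (neighbors: 6)
  deg(5) = 1 (neighbors: 2)
  deg(6) = 2 (neighbors: 2, 4)

Step 2: Find maximum:
  max(0, 3, 1, 1, 1, 2) = 3 (vertex 2)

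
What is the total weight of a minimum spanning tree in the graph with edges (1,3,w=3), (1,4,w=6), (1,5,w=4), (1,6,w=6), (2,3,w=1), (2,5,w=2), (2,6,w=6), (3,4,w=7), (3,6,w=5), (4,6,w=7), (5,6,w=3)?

Apply Kruskal's algorithm (sort edges by weight, add if no cycle):

Sorted edges by weight:
  (2,3) w=1
  (2,5) w=2
  (1,3) w=3
  (5,6) w=3
  (1,5) w=4
  (3,6) w=5
  (1,4) w=6
  (1,6) w=6
  (2,6) w=6
  (3,4) w=7
  (4,6) w=7

Add edge (2,3) w=1 -- no cycle. Running total: 1
Add edge (2,5) w=2 -- no cycle. Running total: 3
Add edge (1,3) w=3 -- no cycle. Running total: 6
Add edge (5,6) w=3 -- no cycle. Running total: 9
Skip edge (1,5) w=4 -- would create cycle
Skip edge (3,6) w=5 -- would create cycle
Add edge (1,4) w=6 -- no cycle. Running total: 15

MST edges: (2,3,w=1), (2,5,w=2), (1,3,w=3), (5,6,w=3), (1,4,w=6)
Total MST weight: 1 + 2 + 3 + 3 + 6 = 15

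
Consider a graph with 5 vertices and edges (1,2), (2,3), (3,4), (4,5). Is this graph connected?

Step 1: Build adjacency list from edges:
  1: 2
  2: 1, 3
  3: 2, 4
  4: 3, 5
  5: 4

Step 2: Run BFS/DFS from vertex 1:
  Visited: {1, 2, 3, 4, 5}
  Reached 5 of 5 vertices

Step 3: All 5 vertices reached from vertex 1, so the graph is connected.
Answer: Yes, the graph is connected.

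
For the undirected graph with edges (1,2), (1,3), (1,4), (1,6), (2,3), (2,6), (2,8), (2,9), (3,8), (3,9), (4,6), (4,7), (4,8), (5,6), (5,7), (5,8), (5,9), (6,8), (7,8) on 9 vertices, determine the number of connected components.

Step 1: Build adjacency list from edges:
  1: 2, 3, 4, 6
  2: 1, 3, 6, 8, 9
  3: 1, 2, 8, 9
  4: 1, 6, 7, 8
  5: 6, 7, 8, 9
  6: 1, 2, 4, 5, 8
  7: 4, 5, 8
  8: 2, 3, 4, 5, 6, 7
  9: 2, 3, 5

Step 2: Run BFS/DFS from vertex 1:
  Visited: {1, 2, 3, 4, 6, 8, 9, 7, 5}
  Reached 9 of 9 vertices

Step 3: All 9 vertices reached from vertex 1, so the graph is connected.
Number of connected components: 1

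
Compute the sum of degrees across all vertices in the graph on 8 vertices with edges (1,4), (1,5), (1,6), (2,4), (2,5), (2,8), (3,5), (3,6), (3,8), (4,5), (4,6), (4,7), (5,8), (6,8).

Step 1: Count edges incident to each vertex:
  deg(1) = 3 (neighbors: 4, 5, 6)
  deg(2) = 3 (neighbors: 4, 5, 8)
  deg(3) = 3 (neighbors: 5, 6, 8)
  deg(4) = 5 (neighbors: 1, 2, 5, 6, 7)
  deg(5) = 5 (neighbors: 1, 2, 3, 4, 8)
  deg(6) = 4 (neighbors: 1, 3, 4, 8)
  deg(7) = 1 (neighbors: 4)
  deg(8) = 4 (neighbors: 2, 3, 5, 6)

Step 2: Sum all degrees:
  3 + 3 + 3 + 5 + 5 + 4 + 1 + 4 = 28

Verification: sum of degrees = 2 * |E| = 2 * 14 = 28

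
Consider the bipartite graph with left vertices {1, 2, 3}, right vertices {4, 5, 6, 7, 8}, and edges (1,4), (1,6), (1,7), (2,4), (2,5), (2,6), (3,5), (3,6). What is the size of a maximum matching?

Step 1: List the neighbors of each left vertex:
  1: 4, 6, 7
  2: 4, 5, 6
  3: 5, 6

Step 2: Greedily match left vertices, then look for augmenting paths:
  Match 1 -- 4
  Match 2 -- 5
  Match 3 -- 6
  No augmenting path remains.

Step 3: Verify this is maximum:
  Matching size 3 = min(|L|, |R|) = min(3, 5), which is an upper bound, so this matching is maximum.

Maximum matching: {(1,4), (2,5), (3,6)}
Size: 3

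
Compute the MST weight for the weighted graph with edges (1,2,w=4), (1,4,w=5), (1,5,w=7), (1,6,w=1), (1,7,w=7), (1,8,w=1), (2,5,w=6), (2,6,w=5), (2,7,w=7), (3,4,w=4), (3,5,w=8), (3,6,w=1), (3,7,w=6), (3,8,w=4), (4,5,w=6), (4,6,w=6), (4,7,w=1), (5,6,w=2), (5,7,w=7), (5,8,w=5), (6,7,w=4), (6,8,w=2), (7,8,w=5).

Apply Kruskal's algorithm (sort edges by weight, add if no cycle):

Sorted edges by weight:
  (1,6) w=1
  (1,8) w=1
  (3,6) w=1
  (4,7) w=1
  (5,6) w=2
  (6,8) w=2
  (1,2) w=4
  (3,4) w=4
  (3,8) w=4
  (6,7) w=4
  (1,4) w=5
  (2,6) w=5
  (5,8) w=5
  (7,8) w=5
  (2,5) w=6
  (3,7) w=6
  (4,6) w=6
  (4,5) w=6
  (1,5) w=7
  (1,7) w=7
  (2,7) w=7
  (5,7) w=7
  (3,5) w=8

Add edge (1,6) w=1 -- no cycle. Running total: 1
Add edge (1,8) w=1 -- no cycle. Running total: 2
Add edge (3,6) w=1 -- no cycle. Running total: 3
Add edge (4,7) w=1 -- no cycle. Running total: 4
Add edge (5,6) w=2 -- no cycle. Running total: 6
Skip edge (6,8) w=2 -- would create cycle
Add edge (1,2) w=4 -- no cycle. Running total: 10
Add edge (3,4) w=4 -- no cycle. Running total: 14

MST edges: (1,6,w=1), (1,8,w=1), (3,6,w=1), (4,7,w=1), (5,6,w=2), (1,2,w=4), (3,4,w=4)
Total MST weight: 1 + 1 + 1 + 1 + 2 + 4 + 4 = 14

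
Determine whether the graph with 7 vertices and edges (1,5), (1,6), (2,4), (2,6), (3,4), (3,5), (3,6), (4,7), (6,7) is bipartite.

Step 1: Attempt 2-coloring using BFS:
  Start at vertex 1, assign color 0
  Color vertex 5 with color 1 (neighbor of 1)
  Color vertex 6 with color 1 (neighbor of 1)
  Color vertex 3 with color 0 (neighbor of 5)
  Color vertex 2 with color 0 (neighbor of 6)
  Color vertex 7 with color 0 (neighbor of 6)
  Color vertex 4 with color 1 (neighbor of 3)

Step 2: 2-coloring succeeded. No conflicts found.
  Set A (color 0): {1, 2, 3, 7}
  Set B (color 1): {4, 5, 6}

The graph is bipartite with partition {1, 2, 3, 7}, {4, 5, 6}.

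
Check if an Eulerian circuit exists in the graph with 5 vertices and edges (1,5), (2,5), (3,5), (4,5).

Step 1: Find the degree of each vertex:
  deg(1) = 1
  deg(2) = 1
  deg(3) = 1
  deg(4) = 1
  deg(5) = 4

Step 2: Count vertices with odd degree:
  Odd-degree vertices: 1, 2, 3, 4 (4 total)

Step 3: Apply Euler's theorem:
  - Eulerian circuit exists iff graph is connected and all vertices have even degree
  - Eulerian path exists iff graph is connected and has 0 or 2 odd-degree vertices

Graph has 4 odd-degree vertices (need 0 or 2).
Neither Eulerian path nor Eulerian circuit exists.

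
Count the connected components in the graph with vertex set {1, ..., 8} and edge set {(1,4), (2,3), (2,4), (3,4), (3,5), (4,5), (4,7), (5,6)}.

Step 1: Build adjacency list from edges:
  1: 4
  2: 3, 4
  3: 2, 4, 5
  4: 1, 2, 3, 5, 7
  5: 3, 4, 6
  6: 5
  7: 4
  8: (none)

Step 2: Run BFS/DFS from vertex 1:
  Visited: {1, 4, 2, 3, 5, 7, 6}
  Reached 7 of 8 vertices

Step 3: Only 7 of 8 vertices reached. Graph is disconnected.
Connected components: {1, 2, 3, 4, 5, 6, 7}, {8}
Number of connected components: 2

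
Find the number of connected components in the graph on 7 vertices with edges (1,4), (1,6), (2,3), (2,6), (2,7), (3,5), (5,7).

Step 1: Build adjacency list from edges:
  1: 4, 6
  2: 3, 6, 7
  3: 2, 5
  4: 1
  5: 3, 7
  6: 1, 2
  7: 2, 5

Step 2: Run BFS/DFS from vertex 1:
  Visited: {1, 4, 6, 2, 3, 7, 5}
  Reached 7 of 7 vertices

Step 3: All 7 vertices reached from vertex 1, so the graph is connected.
Number of connected components: 1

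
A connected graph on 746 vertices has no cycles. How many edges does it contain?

A tree on n vertices always has exactly n - 1 edges.
For n = 746: edges = 746 - 1 = 745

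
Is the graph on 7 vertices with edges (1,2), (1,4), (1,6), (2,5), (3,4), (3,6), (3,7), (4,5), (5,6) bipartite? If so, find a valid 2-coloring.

Step 1: Attempt 2-coloring using BFS:
  Start at vertex 1, assign color 0
  Color vertex 2 with color 1 (neighbor of 1)
  Color vertex 4 with color 1 (neighbor of 1)
  Color vertex 6 with color 1 (neighbor of 1)
  Color vertex 5 with color 0 (neighbor of 2)
  Color vertex 3 with color 0 (neighbor of 4)
  Color vertex 7 with color 1 (neighbor of 3)

Step 2: 2-coloring succeeded. No conflicts found.
  Set A (color 0): {1, 3, 5}
  Set B (color 1): {2, 4, 6, 7}

The graph is bipartite with partition {1, 3, 5}, {2, 4, 6, 7}.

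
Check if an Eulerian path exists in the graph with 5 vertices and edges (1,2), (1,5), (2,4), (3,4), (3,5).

Step 1: Find the degree of each vertex:
  deg(1) = 2
  deg(2) = 2
  deg(3) = 2
  deg(4) = 2
  deg(5) = 2

Step 2: Count vertices with odd degree:
  All vertices have even degree (0 odd-degree vertices)

Step 3: Apply Euler's theorem:
  - Eulerian circuit exists iff graph is connected and all vertices have even degree
  - Eulerian path exists iff graph is connected and has 0 or 2 odd-degree vertices

Graph is connected with 0 odd-degree vertices.
Both Eulerian circuit and Eulerian path exist.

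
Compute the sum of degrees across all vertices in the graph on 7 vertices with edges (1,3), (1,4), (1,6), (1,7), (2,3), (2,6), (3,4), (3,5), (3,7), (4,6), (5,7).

Step 1: Count edges incident to each vertex:
  deg(1) = 4 (neighbors: 3, 4, 6, 7)
  deg(2) = 2 (neighbors: 3, 6)
  deg(3) = 5 (neighbors: 1, 2, 4, 5, 7)
  deg(4) = 3 (neighbors: 1, 3, 6)
  deg(5) = 2 (neighbors: 3, 7)
  deg(6) = 3 (neighbors: 1, 2, 4)
  deg(7) = 3 (neighbors: 1, 3, 5)

Step 2: Sum all degrees:
  4 + 2 + 5 + 3 + 2 + 3 + 3 = 22

Verification: sum of degrees = 2 * |E| = 2 * 11 = 22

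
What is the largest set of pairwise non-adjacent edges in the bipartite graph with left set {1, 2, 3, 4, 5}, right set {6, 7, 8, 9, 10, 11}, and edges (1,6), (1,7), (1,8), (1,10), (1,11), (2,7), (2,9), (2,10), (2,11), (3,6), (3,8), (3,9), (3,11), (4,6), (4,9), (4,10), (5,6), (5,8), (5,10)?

Step 1: List the neighbors of each left vertex:
  1: 6, 7, 8, 10, 11
  2: 7, 9, 10, 11
  3: 6, 8, 9, 11
  4: 6, 9, 10
  5: 6, 8, 10

Step 2: Greedily match left vertices, then look for augmenting paths:
  Match 1 -- 6
  Match 2 -- 7
  Match 3 -- 8
  Match 4 -- 9
  Match 5 -- 10
  No augmenting path remains.

Step 3: Verify this is maximum:
  Matching size 5 = min(|L|, |R|) = min(5, 6), which is an upper bound, so this matching is maximum.

Maximum matching: {(1,6), (2,7), (3,8), (4,9), (5,10)}
Size: 5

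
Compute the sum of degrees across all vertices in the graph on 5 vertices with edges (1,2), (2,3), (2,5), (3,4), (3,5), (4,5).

Step 1: Count edges incident to each vertex:
  deg(1) = 1 (neighbors: 2)
  deg(2) = 3 (neighbors: 1, 3, 5)
  deg(3) = 3 (neighbors: 2, 4, 5)
  deg(4) = 2 (neighbors: 3, 5)
  deg(5) = 3 (neighbors: 2, 3, 4)

Step 2: Sum all degrees:
  1 + 3 + 3 + 2 + 3 = 12

Verification: sum of degrees = 2 * |E| = 2 * 6 = 12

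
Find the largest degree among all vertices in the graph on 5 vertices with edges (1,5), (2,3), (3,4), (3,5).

Step 1: Count edges incident to each vertex:
  deg(1) = 1 (neighbors: 5)
  deg(2) = 1 (neighbors: 3)
  deg(3) = 3 (neighbors: 2, 4, 5)
  deg(4) = 1 (neighbors: 3)
  deg(5) = 2 (neighbors: 1, 3)

Step 2: Find maximum:
  max(1, 1, 3, 1, 2) = 3 (vertex 3)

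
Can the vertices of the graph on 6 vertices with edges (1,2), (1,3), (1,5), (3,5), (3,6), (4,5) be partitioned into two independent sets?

Step 1: Attempt 2-coloring using BFS:
  Start at vertex 1, assign color 0
  Color vertex 2 with color 1 (neighbor of 1)
  Color vertex 3 with color 1 (neighbor of 1)
  Color vertex 5 with color 1 (neighbor of 1)

Step 2: Conflict found! Vertices 3 and 5 are adjacent but have the same color.
This means the graph contains an odd cycle.

The graph is NOT bipartite.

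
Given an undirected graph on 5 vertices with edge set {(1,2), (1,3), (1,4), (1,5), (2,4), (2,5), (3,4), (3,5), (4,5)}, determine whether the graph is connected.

Step 1: Build adjacency list from edges:
  1: 2, 3, 4, 5
  2: 1, 4, 5
  3: 1, 4, 5
  4: 1, 2, 3, 5
  5: 1, 2, 3, 4

Step 2: Run BFS/DFS from vertex 1:
  Visited: {1, 2, 3, 4, 5}
  Reached 5 of 5 vertices

Step 3: All 5 vertices reached from vertex 1, so the graph is connected.
Answer: Yes, the graph is connected.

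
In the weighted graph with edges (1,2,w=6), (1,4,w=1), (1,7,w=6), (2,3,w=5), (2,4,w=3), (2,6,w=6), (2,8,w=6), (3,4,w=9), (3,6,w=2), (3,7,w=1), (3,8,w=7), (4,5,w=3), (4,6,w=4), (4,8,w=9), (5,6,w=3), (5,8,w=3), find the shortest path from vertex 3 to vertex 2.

Step 1: Build adjacency list with weights:
  1: 2(w=6), 4(w=1), 7(w=6)
  2: 1(w=6), 3(w=5), 4(w=3), 6(w=6), 8(w=6)
  3: 2(w=5), 4(w=9), 6(w=2), 7(w=1), 8(w=7)
  4: 1(w=1), 2(w=3), 3(w=9), 5(w=3), 6(w=4), 8(w=9)
  5: 4(w=3), 6(w=3), 8(w=3)
  6: 2(w=6), 3(w=2), 4(w=4), 5(w=3)
  7: 1(w=6), 3(w=1)
  8: 2(w=6), 3(w=7), 4(w=9), 5(w=3)

Step 2: Apply Dijkstra's algorithm from vertex 3:
  Visit vertex 3 (distance=0)
    Update dist[2] = 5
    Update dist[4] = 9
    Update dist[6] = 2
    Update dist[7] = 1
    Update dist[8] = 7
  Visit vertex 7 (distance=1)
    Update dist[1] = 7
  Visit vertex 6 (distance=2)
    Update dist[4] = 6
    Update dist[5] = 5
  Visit vertex 2 (distance=5)

Step 3: Shortest path: 3 -> 2
Total weight: 5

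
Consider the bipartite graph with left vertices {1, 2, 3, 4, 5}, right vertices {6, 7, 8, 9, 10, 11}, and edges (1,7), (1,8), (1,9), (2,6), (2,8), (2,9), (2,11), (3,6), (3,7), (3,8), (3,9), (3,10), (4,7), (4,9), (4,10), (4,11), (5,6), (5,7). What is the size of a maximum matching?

Step 1: List the neighbors of each left vertex:
  1: 7, 8, 9
  2: 6, 8, 9, 11
  3: 6, 7, 8, 9, 10
  4: 7, 9, 10, 11
  5: 6, 7

Step 2: Greedily match left vertices, then look for augmenting paths:
  Match 1 -- 7
  Match 2 -- 11
  Match 3 -- 8
  Match 4 -- 9
  Match 5 -- 6
  No augmenting path remains.

Step 3: Verify this is maximum:
  Matching size 5 = min(|L|, |R|) = min(5, 6), which is an upper bound, so this matching is maximum.

Maximum matching: {(1,7), (2,11), (3,8), (4,9), (5,6)}
Size: 5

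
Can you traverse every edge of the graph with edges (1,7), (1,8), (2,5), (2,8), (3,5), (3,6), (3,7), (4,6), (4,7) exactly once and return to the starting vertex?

Step 1: Find the degree of each vertex:
  deg(1) = 2
  deg(2) = 2
  deg(3) = 3
  deg(4) = 2
  deg(5) = 2
  deg(6) = 2
  deg(7) = 3
  deg(8) = 2

Step 2: Count vertices with odd degree:
  Odd-degree vertices: 3, 7 (2 total)

Step 3: Apply Euler's theorem:
  - Eulerian circuit exists iff graph is connected and all vertices have even degree
  - Eulerian path exists iff graph is connected and has 0 or 2 odd-degree vertices

Graph is connected with exactly 2 odd-degree vertices (3, 7).
Eulerian path exists (starting and ending at the odd-degree vertices), but no Eulerian circuit.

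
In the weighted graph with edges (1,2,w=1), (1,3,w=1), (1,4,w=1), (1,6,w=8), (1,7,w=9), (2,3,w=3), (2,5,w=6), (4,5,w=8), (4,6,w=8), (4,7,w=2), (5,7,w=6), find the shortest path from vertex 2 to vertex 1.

Step 1: Build adjacency list with weights:
  1: 2(w=1), 3(w=1), 4(w=1), 6(w=8), 7(w=9)
  2: 1(w=1), 3(w=3), 5(w=6)
  3: 1(w=1), 2(w=3)
  4: 1(w=1), 5(w=8), 6(w=8), 7(w=2)
  5: 2(w=6), 4(w=8), 7(w=6)
  6: 1(w=8), 4(w=8)
  7: 1(w=9), 4(w=2), 5(w=6)

Step 2: Apply Dijkstra's algorithm from vertex 2:
  Visit vertex 2 (distance=0)
    Update dist[1] = 1
    Update dist[3] = 3
    Update dist[5] = 6
  Visit vertex 1 (distance=1)
    Update dist[3] = 2
    Update dist[4] = 2
    Update dist[6] = 9
    Update dist[7] = 10

Step 3: Shortest path: 2 -> 1
Total weight: 1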